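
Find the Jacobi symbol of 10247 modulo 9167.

-1

Reduce the numerator: 10247 ≡ 1080 (mod 9167), so (10247/9167) = (1080/9167).
Factor out 2: 1080 = 2^3·135. Since 9167 ≡ 7 (mod 8), (2/9167) = +1, and (2/9167)^3 = +1. Now have (135/9167).
Both 135 ≡ 3 and 9167 ≡ 3 (mod 4), so reciprocity gives (135/9167) = -(9167/135). Reduce: 9167 ≡ 122 (mod 135). Now have -(122/135).
Factor out 2: 122 = 2·61. Since 135 ≡ 7 (mod 8), (2/135) = +1. Now have -(61/135).
61 ≡ 1 (mod 4), so quadratic reciprocity gives (61/135) = (135/61). Reduce: 135 ≡ 13 (mod 61). Now have -(13/61).
13 ≡ 1 (mod 4), so quadratic reciprocity gives (13/61) = (61/13). Reduce: 61 ≡ 9 (mod 13). Now have -(9/13).
9 ≡ 1 (mod 4), so quadratic reciprocity gives (9/13) = (13/9). Reduce: 13 ≡ 4 (mod 9). Now have -(4/9).
Factor out 2: 4 = 2^2. Since 9 ≡ 1 (mod 8), (2/9) = +1, and (2/9)^2 = +1. Now have -(1/9).
(1/9) = 1. Collecting the sign factors: -1.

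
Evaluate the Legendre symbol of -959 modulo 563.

-1

(-959|563)
  = (167|563)    [-959 ≡ 167 mod 563]
  = -(563|167)    [QR: both ≡ 3 mod 4, sign flips]
  = -(62|167)    [563 ≡ 62 mod 167]
  = -(31|167)    [167 ≡ 7 mod 8 ⇒ (2|167) = +1]
  = (167|31)    [QR: both ≡ 3 mod 4, sign flips]
  = (12|31)    [167 ≡ 12 mod 31]
  = (3|31)    [31 ≡ 7 mod 8 ⇒ (2|31)^2 = +1]
  = -(31|3)    [QR: both ≡ 3 mod 4, sign flips]
  = -(1|3)    [31 ≡ 1 mod 3]
  = -1    [(1|3) = 1]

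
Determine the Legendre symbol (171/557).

(171/557)
  = (557/171)    [QR: 557 ≡ 1 mod 4, sign kept]
  = (44/171)    [557 ≡ 44 mod 171]
  = (11/171)    [171 ≡ 3 mod 8 ⇒ (2/171)^2 = +1]
  = -(171/11)    [QR: both ≡ 3 mod 4, sign flips]
  = -(6/11)    [171 ≡ 6 mod 11]
  = (3/11)    [11 ≡ 3 mod 8 ⇒ (2/11) = -1]
  = -(11/3)    [QR: both ≡ 3 mod 4, sign flips]
  = -(2/3)    [11 ≡ 2 mod 3]
  = (1/3)    [3 ≡ 3 mod 8 ⇒ (2/3) = -1]
  = 1    [(1/3) = 1]

1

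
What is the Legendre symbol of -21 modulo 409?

(-21|409)
  = (21|409)    [409 ≡ 1 mod 4 ⇒ (-1|409) = +1]
  = (409|21)    [QR: 21 ≡ 1 mod 4, sign kept]
  = (10|21)    [409 ≡ 10 mod 21]
  = -(5|21)    [21 ≡ 5 mod 8 ⇒ (2|21) = -1]
  = -(21|5)    [QR: 5 ≡ 1 mod 4, sign kept]
  = -(1|5)    [21 ≡ 1 mod 5]
  = -1    [(1|5) = 1]

-1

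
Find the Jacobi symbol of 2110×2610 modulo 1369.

1

By multiplicativity, (2110·2610|1369) = (2110|1369)·(2610|1369).
First factor (2110|1369):
Reduce the numerator: 2110 ≡ 741 (mod 1369), so (2110|1369) = (741|1369).
741 ≡ 1 (mod 4), so quadratic reciprocity gives (741|1369) = (1369|741). Reduce: 1369 ≡ 628 (mod 741). Now have (628|741).
Factor out 2: 628 = 2^2·157. Since 741 ≡ 5 (mod 8), (2|741) = -1, and (2|741)^2 = +1. Now have (157|741).
157 ≡ 1 (mod 4), so quadratic reciprocity gives (157|741) = (741|157). Reduce: 741 ≡ 113 (mod 157). Now have (113|157).
113 ≡ 1 (mod 4), so quadratic reciprocity gives (113|157) = (157|113). Reduce: 157 ≡ 44 (mod 113). Now have (44|113).
Factor out 2: 44 = 2^2·11. Since 113 ≡ 1 (mod 8), (2|113) = +1, and (2|113)^2 = +1. Now have (11|113).
113 ≡ 1 (mod 4), so quadratic reciprocity gives (11|113) = (113|11). Reduce: 113 ≡ 3 (mod 11). Now have (3|11).
Both 3 ≡ 3 and 11 ≡ 3 (mod 4), so reciprocity gives (3|11) = -(11|3). Reduce: 11 ≡ 2 (mod 3). Now have -(2|3).
Factor out 2: 2 = 2. Since 3 ≡ 3 (mod 8), (2|3) = -1. Now have (1|3).
(1|3) = 1. Collecting the sign factors: 1.
Second factor (2610|1369):
Reduce the numerator: 2610 ≡ 1241 (mod 1369), so (2610|1369) = (1241|1369).
1241 ≡ 1 (mod 4), so quadratic reciprocity gives (1241|1369) = (1369|1241). Reduce: 1369 ≡ 128 (mod 1241). Now have (128|1241).
Factor out 2: 128 = 2^7. Since 1241 ≡ 1 (mod 8), (2|1241) = +1, and (2|1241)^7 = +1. Now have (1|1241).
(1|1241) = 1. Collecting the sign factors: 1.
Product: (1)·(1) = 1.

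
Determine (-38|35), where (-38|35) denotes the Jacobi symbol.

(-38|35)
  = (32|35)    [-38 ≡ 32 mod 35]
  = -(1|35)    [35 ≡ 3 mod 8 ⇒ (2|35)^5 = -1]
  = -1    [(1|35) = 1]

-1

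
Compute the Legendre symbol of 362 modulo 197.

Reduce the numerator: 362 ≡ 165 (mod 197), so (362|197) = (165|197).
165 ≡ 1 (mod 4), so quadratic reciprocity gives (165|197) = (197|165). Reduce: 197 ≡ 32 (mod 165). Now have (32|165).
Factor out 2: 32 = 2^5. Since 165 ≡ 5 (mod 8), (2|165) = -1, and (2|165)^5 = -1. Now have -(1|165).
(1|165) = 1. Collecting the sign factors: -1.

-1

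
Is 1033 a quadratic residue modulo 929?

Reduce the numerator: 1033 ≡ 104 (mod 929), so (1033|929) = (104|929).
Factor out 2: 104 = 2^3·13. Since 929 ≡ 1 (mod 8), (2|929) = +1, and (2|929)^3 = +1. Now have (13|929).
13 ≡ 1 (mod 4), so quadratic reciprocity gives (13|929) = (929|13). Reduce: 929 ≡ 6 (mod 13). Now have (6|13).
Factor out 2: 6 = 2·3. Since 13 ≡ 5 (mod 8), (2|13) = -1. Now have -(3|13).
13 ≡ 1 (mod 4), so quadratic reciprocity gives (3|13) = (13|3). Reduce: 13 ≡ 1 (mod 3). Now have -(1|3).
(1|3) = 1. Collecting the sign factors: -1.
(1033|929) = -1, and 929 is prime, so 1033 is not a quadratic residue mod 929.

no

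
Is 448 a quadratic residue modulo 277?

(448/277)
  = (171/277)    [448 ≡ 171 mod 277]
  = (277/171)    [QR: 277 ≡ 1 mod 4, sign kept]
  = (106/171)    [277 ≡ 106 mod 171]
  = -(53/171)    [171 ≡ 3 mod 8 ⇒ (2/171) = -1]
  = -(171/53)    [QR: 53 ≡ 1 mod 4, sign kept]
  = -(12/53)    [171 ≡ 12 mod 53]
  = -(3/53)    [53 ≡ 5 mod 8 ⇒ (2/53)^2 = +1]
  = -(53/3)    [QR: 53 ≡ 1 mod 4, sign kept]
  = -(2/3)    [53 ≡ 2 mod 3]
  = (1/3)    [3 ≡ 3 mod 8 ⇒ (2/3) = -1]
  = 1    [(1/3) = 1]
The Legendre symbol is 1, so x^2 ≡ 448 (mod 277) has solution.

yes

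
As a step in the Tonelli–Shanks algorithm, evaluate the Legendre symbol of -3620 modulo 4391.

1

Pull out -1: (-3620 / 4391) = (-1 / 4391)·(3620 / 4391). Since 4391 ≡ 3 (mod 4), (-1 / 4391) = -1. Now have -(3620 / 4391).
Factor out 2: 3620 = 2^2·905. Since 4391 ≡ 7 (mod 8), (2 / 4391) = +1, and (2 / 4391)^2 = +1. Now have -(905 / 4391).
905 ≡ 1 (mod 4), so quadratic reciprocity gives (905 / 4391) = (4391 / 905). Reduce: 4391 ≡ 771 (mod 905). Now have -(771 / 905).
905 ≡ 1 (mod 4), so quadratic reciprocity gives (771 / 905) = (905 / 771). Reduce: 905 ≡ 134 (mod 771). Now have -(134 / 771).
Factor out 2: 134 = 2·67. Since 771 ≡ 3 (mod 8), (2 / 771) = -1. Now have (67 / 771).
Both 67 ≡ 3 and 771 ≡ 3 (mod 4), so reciprocity gives (67 / 771) = -(771 / 67). Reduce: 771 ≡ 34 (mod 67). Now have -(34 / 67).
Factor out 2: 34 = 2·17. Since 67 ≡ 3 (mod 8), (2 / 67) = -1. Now have (17 / 67).
17 ≡ 1 (mod 4), so quadratic reciprocity gives (17 / 67) = (67 / 17). Reduce: 67 ≡ 16 (mod 17). Now have (16 / 17).
Factor out 2: 16 = 2^4. Since 17 ≡ 1 (mod 8), (2 / 17) = +1, and (2 / 17)^4 = +1. Now have (1 / 17).
(1 / 17) = 1. Collecting the sign factors: 1.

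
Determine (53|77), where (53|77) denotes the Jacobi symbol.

1

(53|77)
  = (77|53)    [QR: 53 ≡ 1 mod 4, sign kept]
  = (24|53)    [77 ≡ 24 mod 53]
  = -(3|53)    [53 ≡ 5 mod 8 ⇒ (2|53)^3 = -1]
  = -(53|3)    [QR: 53 ≡ 1 mod 4, sign kept]
  = -(2|3)    [53 ≡ 2 mod 3]
  = (1|3)    [3 ≡ 3 mod 8 ⇒ (2|3) = -1]
  = 1    [(1|3) = 1]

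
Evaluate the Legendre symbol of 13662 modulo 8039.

1

Reduce the numerator: 13662 ≡ 5623 (mod 8039), so (13662/8039) = (5623/8039).
Both 5623 ≡ 3 and 8039 ≡ 3 (mod 4), so reciprocity gives (5623/8039) = -(8039/5623). Reduce: 8039 ≡ 2416 (mod 5623). Now have -(2416/5623).
Factor out 2: 2416 = 2^4·151. Since 5623 ≡ 7 (mod 8), (2/5623) = +1, and (2/5623)^4 = +1. Now have -(151/5623).
Both 151 ≡ 3 and 5623 ≡ 3 (mod 4), so reciprocity gives (151/5623) = -(5623/151). Reduce: 5623 ≡ 36 (mod 151). Now have (36/151).
Factor out 2: 36 = 2^2·9. Since 151 ≡ 7 (mod 8), (2/151) = +1, and (2/151)^2 = +1. Now have (9/151).
9 ≡ 1 (mod 4), so quadratic reciprocity gives (9/151) = (151/9). Reduce: 151 ≡ 7 (mod 9). Now have (7/9).
9 ≡ 1 (mod 4), so quadratic reciprocity gives (7/9) = (9/7). Reduce: 9 ≡ 2 (mod 7). Now have (2/7).
Factor out 2: 2 = 2. Since 7 ≡ 7 (mod 8), (2/7) = +1. Now have (1/7).
(1/7) = 1. Collecting the sign factors: 1.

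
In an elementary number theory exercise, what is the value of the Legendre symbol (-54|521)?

-1

(-54|521)
  = (467|521)    [-54 ≡ 467 mod 521]
  = (521|467)    [QR: 521 ≡ 1 mod 4, sign kept]
  = (54|467)    [521 ≡ 54 mod 467]
  = -(27|467)    [467 ≡ 3 mod 8 ⇒ (2|467) = -1]
  = (467|27)    [QR: both ≡ 3 mod 4, sign flips]
  = (8|27)    [467 ≡ 8 mod 27]
  = -(1|27)    [27 ≡ 3 mod 8 ⇒ (2|27)^3 = -1]
  = -1    [(1|27) = 1]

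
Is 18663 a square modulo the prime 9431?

no

Reduce the numerator: 18663 ≡ 9232 (mod 9431), so (18663|9431) = (9232|9431).
Factor out 2: 9232 = 2^4·577. Since 9431 ≡ 7 (mod 8), (2|9431) = +1, and (2|9431)^4 = +1. Now have (577|9431).
577 ≡ 1 (mod 4), so quadratic reciprocity gives (577|9431) = (9431|577). Reduce: 9431 ≡ 199 (mod 577). Now have (199|577).
577 ≡ 1 (mod 4), so quadratic reciprocity gives (199|577) = (577|199). Reduce: 577 ≡ 179 (mod 199). Now have (179|199).
Both 179 ≡ 3 and 199 ≡ 3 (mod 4), so reciprocity gives (179|199) = -(199|179). Reduce: 199 ≡ 20 (mod 179). Now have -(20|179).
Factor out 2: 20 = 2^2·5. Since 179 ≡ 3 (mod 8), (2|179) = -1, and (2|179)^2 = +1. Now have -(5|179).
5 ≡ 1 (mod 4), so quadratic reciprocity gives (5|179) = (179|5). Reduce: 179 ≡ 4 (mod 5). Now have -(4|5).
Factor out 2: 4 = 2^2. Since 5 ≡ 5 (mod 8), (2|5) = -1, and (2|5)^2 = +1. Now have -(1|5).
(1|5) = 1. Collecting the sign factors: -1.
The Legendre symbol is -1, so x^2 ≡ 18663 (mod 9431) has no solution.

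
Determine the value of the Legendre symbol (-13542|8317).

-1

Pull out -1: (-13542|8317) = (-1|8317)·(13542|8317). Since 8317 ≡ 1 (mod 4), (-1|8317) = +1. Now have (13542|8317).
Reduce the numerator: 13542 ≡ 5225 (mod 8317), so (13542|8317) = (5225|8317).
5225 ≡ 1 (mod 4), so quadratic reciprocity gives (5225|8317) = (8317|5225). Reduce: 8317 ≡ 3092 (mod 5225). Now have (3092|5225).
Factor out 2: 3092 = 2^2·773. Since 5225 ≡ 1 (mod 8), (2|5225) = +1, and (2|5225)^2 = +1. Now have (773|5225).
773 ≡ 1 (mod 4), so quadratic reciprocity gives (773|5225) = (5225|773). Reduce: 5225 ≡ 587 (mod 773). Now have (587|773).
773 ≡ 1 (mod 4), so quadratic reciprocity gives (587|773) = (773|587). Reduce: 773 ≡ 186 (mod 587). Now have (186|587).
Factor out 2: 186 = 2·93. Since 587 ≡ 3 (mod 8), (2|587) = -1. Now have -(93|587).
93 ≡ 1 (mod 4), so quadratic reciprocity gives (93|587) = (587|93). Reduce: 587 ≡ 29 (mod 93). Now have -(29|93).
29 ≡ 1 (mod 4), so quadratic reciprocity gives (29|93) = (93|29). Reduce: 93 ≡ 6 (mod 29). Now have -(6|29).
Factor out 2: 6 = 2·3. Since 29 ≡ 5 (mod 8), (2|29) = -1. Now have (3|29).
29 ≡ 1 (mod 4), so quadratic reciprocity gives (3|29) = (29|3). Reduce: 29 ≡ 2 (mod 3). Now have (2|3).
Factor out 2: 2 = 2. Since 3 ≡ 3 (mod 8), (2|3) = -1. Now have -(1|3).
(1|3) = 1. Collecting the sign factors: -1.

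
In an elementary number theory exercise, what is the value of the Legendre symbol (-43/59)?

1

(-43/59)
  = -(43/59)    [59 ≡ 3 mod 4 ⇒ (-1/59) = -1]
  = (59/43)    [QR: both ≡ 3 mod 4, sign flips]
  = (16/43)    [59 ≡ 16 mod 43]
  = (1/43)    [43 ≡ 3 mod 8 ⇒ (2/43)^4 = +1]
  = 1    [(1/43) = 1]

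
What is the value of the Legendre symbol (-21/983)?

Reduce the numerator: -21 ≡ 962 (mod 983), so (-21/983) = (962/983).
Factor out 2: 962 = 2·481. Since 983 ≡ 7 (mod 8), (2/983) = +1. Now have (481/983).
481 ≡ 1 (mod 4), so quadratic reciprocity gives (481/983) = (983/481). Reduce: 983 ≡ 21 (mod 481). Now have (21/481).
21 ≡ 1 (mod 4), so quadratic reciprocity gives (21/481) = (481/21). Reduce: 481 ≡ 19 (mod 21). Now have (19/21).
21 ≡ 1 (mod 4), so quadratic reciprocity gives (19/21) = (21/19). Reduce: 21 ≡ 2 (mod 19). Now have (2/19).
Factor out 2: 2 = 2. Since 19 ≡ 3 (mod 8), (2/19) = -1. Now have -(1/19).
(1/19) = 1. Collecting the sign factors: -1.

-1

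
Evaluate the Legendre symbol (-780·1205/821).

By multiplicativity, (-780·1205/821) = (-780/821)·(1205/821).
First factor (-780/821):
(-780/821)
  = (780/821)    [821 ≡ 1 mod 4 ⇒ (-1/821) = +1]
  = (195/821)    [821 ≡ 5 mod 8 ⇒ (2/821)^2 = +1]
  = (821/195)    [QR: 821 ≡ 1 mod 4, sign kept]
  = (41/195)    [821 ≡ 41 mod 195]
  = (195/41)    [QR: 41 ≡ 1 mod 4, sign kept]
  = (31/41)    [195 ≡ 31 mod 41]
  = (41/31)    [QR: 41 ≡ 1 mod 4, sign kept]
  = (10/31)    [41 ≡ 10 mod 31]
  = (5/31)    [31 ≡ 7 mod 8 ⇒ (2/31) = +1]
  = (31/5)    [QR: 5 ≡ 1 mod 4, sign kept]
  = (1/5)    [31 ≡ 1 mod 5]
  = 1    [(1/5) = 1]
Second factor (1205/821):
(1205/821)
  = (384/821)    [1205 ≡ 384 mod 821]
  = -(3/821)    [821 ≡ 5 mod 8 ⇒ (2/821)^7 = -1]
  = -(821/3)    [QR: 821 ≡ 1 mod 4, sign kept]
  = -(2/3)    [821 ≡ 2 mod 3]
  = (1/3)    [3 ≡ 3 mod 8 ⇒ (2/3) = -1]
  = 1    [(1/3) = 1]
Product: (1)·(1) = 1.

1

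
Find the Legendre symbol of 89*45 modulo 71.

By multiplicativity, (89·45/71) = (89/71)·(45/71).
First factor (89/71):
(89/71)
  = (18/71)    [89 ≡ 18 mod 71]
  = (9/71)    [71 ≡ 7 mod 8 ⇒ (2/71) = +1]
  = (71/9)    [QR: 9 ≡ 1 mod 4, sign kept]
  = (8/9)    [71 ≡ 8 mod 9]
  = (1/9)    [9 ≡ 1 mod 8 ⇒ (2/9)^3 = +1]
  = 1    [(1/9) = 1]
Second factor (45/71):
(45/71)
  = (71/45)    [QR: 45 ≡ 1 mod 4, sign kept]
  = (26/45)    [71 ≡ 26 mod 45]
  = -(13/45)    [45 ≡ 5 mod 8 ⇒ (2/45) = -1]
  = -(45/13)    [QR: 13 ≡ 1 mod 4, sign kept]
  = -(6/13)    [45 ≡ 6 mod 13]
  = (3/13)    [13 ≡ 5 mod 8 ⇒ (2/13) = -1]
  = (13/3)    [QR: 13 ≡ 1 mod 4, sign kept]
  = (1/3)    [13 ≡ 1 mod 3]
  = 1    [(1/3) = 1]
Product: (1)·(1) = 1.

1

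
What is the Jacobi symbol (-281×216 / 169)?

By multiplicativity, (-281·216 / 169) = (-281 / 169)·(216 / 169).
First factor (-281 / 169):
(-281 / 169)
  = (57 / 169)    [-281 ≡ 57 mod 169]
  = (169 / 57)    [QR: 57 ≡ 1 mod 4, sign kept]
  = (55 / 57)    [169 ≡ 55 mod 57]
  = (57 / 55)    [QR: 57 ≡ 1 mod 4, sign kept]
  = (2 / 55)    [57 ≡ 2 mod 55]
  = (1 / 55)    [55 ≡ 7 mod 8 ⇒ (2 / 55) = +1]
  = 1    [(1 / 55) = 1]
Second factor (216 / 169):
(216 / 169)
  = (47 / 169)    [216 ≡ 47 mod 169]
  = (169 / 47)    [QR: 169 ≡ 1 mod 4, sign kept]
  = (28 / 47)    [169 ≡ 28 mod 47]
  = (7 / 47)    [47 ≡ 7 mod 8 ⇒ (2 / 47)^2 = +1]
  = -(47 / 7)    [QR: both ≡ 3 mod 4, sign flips]
  = -(5 / 7)    [47 ≡ 5 mod 7]
  = -(7 / 5)    [QR: 5 ≡ 1 mod 4, sign kept]
  = -(2 / 5)    [7 ≡ 2 mod 5]
  = (1 / 5)    [5 ≡ 5 mod 8 ⇒ (2 / 5) = -1]
  = 1    [(1 / 5) = 1]
Product: (1)·(1) = 1.

1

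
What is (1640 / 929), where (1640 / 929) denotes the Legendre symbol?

-1

Reduce the numerator: 1640 ≡ 711 (mod 929), so (1640 / 929) = (711 / 929).
929 ≡ 1 (mod 4), so quadratic reciprocity gives (711 / 929) = (929 / 711). Reduce: 929 ≡ 218 (mod 711). Now have (218 / 711).
Factor out 2: 218 = 2·109. Since 711 ≡ 7 (mod 8), (2 / 711) = +1. Now have (109 / 711).
109 ≡ 1 (mod 4), so quadratic reciprocity gives (109 / 711) = (711 / 109). Reduce: 711 ≡ 57 (mod 109). Now have (57 / 109).
57 ≡ 1 (mod 4), so quadratic reciprocity gives (57 / 109) = (109 / 57). Reduce: 109 ≡ 52 (mod 57). Now have (52 / 57).
Factor out 2: 52 = 2^2·13. Since 57 ≡ 1 (mod 8), (2 / 57) = +1, and (2 / 57)^2 = +1. Now have (13 / 57).
13 ≡ 1 (mod 4), so quadratic reciprocity gives (13 / 57) = (57 / 13). Reduce: 57 ≡ 5 (mod 13). Now have (5 / 13).
5 ≡ 1 (mod 4), so quadratic reciprocity gives (5 / 13) = (13 / 5). Reduce: 13 ≡ 3 (mod 5). Now have (3 / 5).
5 ≡ 1 (mod 4), so quadratic reciprocity gives (3 / 5) = (5 / 3). Reduce: 5 ≡ 2 (mod 3). Now have (2 / 3).
Factor out 2: 2 = 2. Since 3 ≡ 3 (mod 8), (2 / 3) = -1. Now have -(1 / 3).
(1 / 3) = 1. Collecting the sign factors: -1.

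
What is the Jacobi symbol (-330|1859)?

0

Reduce the numerator: -330 ≡ 1529 (mod 1859), so (-330|1859) = (1529|1859).
1529 ≡ 1 (mod 4), so quadratic reciprocity gives (1529|1859) = (1859|1529). Reduce: 1859 ≡ 330 (mod 1529). Now have (330|1529).
Factor out 2: 330 = 2·165. Since 1529 ≡ 1 (mod 8), (2|1529) = +1. Now have (165|1529).
165 ≡ 1 (mod 4), so quadratic reciprocity gives (165|1529) = (1529|165). Reduce: 1529 ≡ 44 (mod 165). Now have (44|165).
Factor out 2: 44 = 2^2·11. Since 165 ≡ 5 (mod 8), (2|165) = -1, and (2|165)^2 = +1. Now have (11|165).
165 ≡ 1 (mod 4), so quadratic reciprocity gives (11|165) = (165|11). Reduce: 165 ≡ 0 (mod 11). Now have (0|11).
The numerator is now 0 with denominator 11 > 1: the symbol is 0.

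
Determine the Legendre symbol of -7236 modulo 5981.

Reduce the numerator: -7236 ≡ 4726 (mod 5981), so (-7236/5981) = (4726/5981).
Factor out 2: 4726 = 2·2363. Since 5981 ≡ 5 (mod 8), (2/5981) = -1. Now have -(2363/5981).
5981 ≡ 1 (mod 4), so quadratic reciprocity gives (2363/5981) = (5981/2363). Reduce: 5981 ≡ 1255 (mod 2363). Now have -(1255/2363).
Both 1255 ≡ 3 and 2363 ≡ 3 (mod 4), so reciprocity gives (1255/2363) = -(2363/1255). Reduce: 2363 ≡ 1108 (mod 1255). Now have (1108/1255).
Factor out 2: 1108 = 2^2·277. Since 1255 ≡ 7 (mod 8), (2/1255) = +1, and (2/1255)^2 = +1. Now have (277/1255).
277 ≡ 1 (mod 4), so quadratic reciprocity gives (277/1255) = (1255/277). Reduce: 1255 ≡ 147 (mod 277). Now have (147/277).
277 ≡ 1 (mod 4), so quadratic reciprocity gives (147/277) = (277/147). Reduce: 277 ≡ 130 (mod 147). Now have (130/147).
Factor out 2: 130 = 2·65. Since 147 ≡ 3 (mod 8), (2/147) = -1. Now have -(65/147).
65 ≡ 1 (mod 4), so quadratic reciprocity gives (65/147) = (147/65). Reduce: 147 ≡ 17 (mod 65). Now have -(17/65).
17 ≡ 1 (mod 4), so quadratic reciprocity gives (17/65) = (65/17). Reduce: 65 ≡ 14 (mod 17). Now have -(14/17).
Factor out 2: 14 = 2·7. Since 17 ≡ 1 (mod 8), (2/17) = +1. Now have -(7/17).
17 ≡ 1 (mod 4), so quadratic reciprocity gives (7/17) = (17/7). Reduce: 17 ≡ 3 (mod 7). Now have -(3/7).
Both 3 ≡ 3 and 7 ≡ 3 (mod 4), so reciprocity gives (3/7) = -(7/3). Reduce: 7 ≡ 1 (mod 3). Now have (1/3).
(1/3) = 1. Collecting the sign factors: 1.

1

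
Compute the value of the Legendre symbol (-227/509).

-1

Pull out -1: (-227/509) = (-1/509)·(227/509). Since 509 ≡ 1 (mod 4), (-1/509) = +1. Now have (227/509).
509 ≡ 1 (mod 4), so quadratic reciprocity gives (227/509) = (509/227). Reduce: 509 ≡ 55 (mod 227). Now have (55/227).
Both 55 ≡ 3 and 227 ≡ 3 (mod 4), so reciprocity gives (55/227) = -(227/55). Reduce: 227 ≡ 7 (mod 55). Now have -(7/55).
Both 7 ≡ 3 and 55 ≡ 3 (mod 4), so reciprocity gives (7/55) = -(55/7). Reduce: 55 ≡ 6 (mod 7). Now have (6/7).
Factor out 2: 6 = 2·3. Since 7 ≡ 7 (mod 8), (2/7) = +1. Now have (3/7).
Both 3 ≡ 3 and 7 ≡ 3 (mod 4), so reciprocity gives (3/7) = -(7/3). Reduce: 7 ≡ 1 (mod 3). Now have -(1/3).
(1/3) = 1. Collecting the sign factors: -1.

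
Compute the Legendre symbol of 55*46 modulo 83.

1

By multiplicativity, (55·46/83) = (55/83)·(46/83).
First factor (55/83):
Both 55 ≡ 3 and 83 ≡ 3 (mod 4), so reciprocity gives (55/83) = -(83/55). Reduce: 83 ≡ 28 (mod 55). Now have -(28/55).
Factor out 2: 28 = 2^2·7. Since 55 ≡ 7 (mod 8), (2/55) = +1, and (2/55)^2 = +1. Now have -(7/55).
Both 7 ≡ 3 and 55 ≡ 3 (mod 4), so reciprocity gives (7/55) = -(55/7). Reduce: 55 ≡ 6 (mod 7). Now have (6/7).
Factor out 2: 6 = 2·3. Since 7 ≡ 7 (mod 8), (2/7) = +1. Now have (3/7).
Both 3 ≡ 3 and 7 ≡ 3 (mod 4), so reciprocity gives (3/7) = -(7/3). Reduce: 7 ≡ 1 (mod 3). Now have -(1/3).
(1/3) = 1. Collecting the sign factors: -1.
Second factor (46/83):
Factor out 2: 46 = 2·23. Since 83 ≡ 3 (mod 8), (2/83) = -1. Now have -(23/83).
Both 23 ≡ 3 and 83 ≡ 3 (mod 4), so reciprocity gives (23/83) = -(83/23). Reduce: 83 ≡ 14 (mod 23). Now have (14/23).
Factor out 2: 14 = 2·7. Since 23 ≡ 7 (mod 8), (2/23) = +1. Now have (7/23).
Both 7 ≡ 3 and 23 ≡ 3 (mod 4), so reciprocity gives (7/23) = -(23/7). Reduce: 23 ≡ 2 (mod 7). Now have -(2/7).
Factor out 2: 2 = 2. Since 7 ≡ 7 (mod 8), (2/7) = +1. Now have -(1/7).
(1/7) = 1. Collecting the sign factors: -1.
Product: (-1)·(-1) = 1.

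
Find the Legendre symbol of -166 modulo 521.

1

Pull out -1: (-166 / 521) = (-1 / 521)·(166 / 521). Since 521 ≡ 1 (mod 4), (-1 / 521) = +1. Now have (166 / 521).
Factor out 2: 166 = 2·83. Since 521 ≡ 1 (mod 8), (2 / 521) = +1. Now have (83 / 521).
521 ≡ 1 (mod 4), so quadratic reciprocity gives (83 / 521) = (521 / 83). Reduce: 521 ≡ 23 (mod 83). Now have (23 / 83).
Both 23 ≡ 3 and 83 ≡ 3 (mod 4), so reciprocity gives (23 / 83) = -(83 / 23). Reduce: 83 ≡ 14 (mod 23). Now have -(14 / 23).
Factor out 2: 14 = 2·7. Since 23 ≡ 7 (mod 8), (2 / 23) = +1. Now have -(7 / 23).
Both 7 ≡ 3 and 23 ≡ 3 (mod 4), so reciprocity gives (7 / 23) = -(23 / 7). Reduce: 23 ≡ 2 (mod 7). Now have (2 / 7).
Factor out 2: 2 = 2. Since 7 ≡ 7 (mod 8), (2 / 7) = +1. Now have (1 / 7).
(1 / 7) = 1. Collecting the sign factors: 1.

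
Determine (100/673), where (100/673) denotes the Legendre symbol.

1

Factor out 2: 100 = 2^2·25. Since 673 ≡ 1 (mod 8), (2/673) = +1, and (2/673)^2 = +1. Now have (25/673).
25 ≡ 1 (mod 4), so quadratic reciprocity gives (25/673) = (673/25). Reduce: 673 ≡ 23 (mod 25). Now have (23/25).
25 ≡ 1 (mod 4), so quadratic reciprocity gives (23/25) = (25/23). Reduce: 25 ≡ 2 (mod 23). Now have (2/23).
Factor out 2: 2 = 2. Since 23 ≡ 7 (mod 8), (2/23) = +1. Now have (1/23).
(1/23) = 1. Collecting the sign factors: 1.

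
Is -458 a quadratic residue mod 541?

no

(-458|541)
  = (83|541)    [-458 ≡ 83 mod 541]
  = (541|83)    [QR: 541 ≡ 1 mod 4, sign kept]
  = (43|83)    [541 ≡ 43 mod 83]
  = -(83|43)    [QR: both ≡ 3 mod 4, sign flips]
  = -(40|43)    [83 ≡ 40 mod 43]
  = (5|43)    [43 ≡ 3 mod 8 ⇒ (2|43)^3 = -1]
  = (43|5)    [QR: 5 ≡ 1 mod 4, sign kept]
  = (3|5)    [43 ≡ 3 mod 5]
  = (5|3)    [QR: 5 ≡ 1 mod 4, sign kept]
  = (2|3)    [5 ≡ 2 mod 3]
  = -(1|3)    [3 ≡ 3 mod 8 ⇒ (2|3) = -1]
  = -1    [(1|3) = 1]
The Legendre symbol is -1, so x^2 ≡ -458 (mod 541) has no solution.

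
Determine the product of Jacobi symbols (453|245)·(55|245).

By multiplicativity, (453·55|245) = (453|245)·(55|245).
First factor (453|245):
(453|245)
  = (208|245)    [453 ≡ 208 mod 245]
  = (13|245)    [245 ≡ 5 mod 8 ⇒ (2|245)^4 = +1]
  = (245|13)    [QR: 13 ≡ 1 mod 4, sign kept]
  = (11|13)    [245 ≡ 11 mod 13]
  = (13|11)    [QR: 13 ≡ 1 mod 4, sign kept]
  = (2|11)    [13 ≡ 2 mod 11]
  = -(1|11)    [11 ≡ 3 mod 8 ⇒ (2|11) = -1]
  = -1    [(1|11) = 1]
Second factor (55|245):
(55|245)
  = (245|55)    [QR: 245 ≡ 1 mod 4, sign kept]
  = (25|55)    [245 ≡ 25 mod 55]
  = (55|25)    [QR: 25 ≡ 1 mod 4, sign kept]
  = (5|25)    [55 ≡ 5 mod 25]
  = (25|5)    [QR: 5 ≡ 1 mod 4, sign kept]
  = (0|5)    [25 ≡ 0 mod 5]
  = 0    [numerator 0, gcd > 1]
Product: (-1)·(0) = 0.

0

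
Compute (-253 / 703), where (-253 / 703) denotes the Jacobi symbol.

1

Pull out -1: (-253 / 703) = (-1 / 703)·(253 / 703). Since 703 ≡ 3 (mod 4), (-1 / 703) = -1. Now have -(253 / 703).
253 ≡ 1 (mod 4), so quadratic reciprocity gives (253 / 703) = (703 / 253). Reduce: 703 ≡ 197 (mod 253). Now have -(197 / 253).
197 ≡ 1 (mod 4), so quadratic reciprocity gives (197 / 253) = (253 / 197). Reduce: 253 ≡ 56 (mod 197). Now have -(56 / 197).
Factor out 2: 56 = 2^3·7. Since 197 ≡ 5 (mod 8), (2 / 197) = -1, and (2 / 197)^3 = -1. Now have (7 / 197).
197 ≡ 1 (mod 4), so quadratic reciprocity gives (7 / 197) = (197 / 7). Reduce: 197 ≡ 1 (mod 7). Now have (1 / 7).
(1 / 7) = 1. Collecting the sign factors: 1.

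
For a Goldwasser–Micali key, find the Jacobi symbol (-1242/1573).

Pull out -1: (-1242/1573) = (-1/1573)·(1242/1573). Since 1573 ≡ 1 (mod 4), (-1/1573) = +1. Now have (1242/1573).
Factor out 2: 1242 = 2·621. Since 1573 ≡ 5 (mod 8), (2/1573) = -1. Now have -(621/1573).
621 ≡ 1 (mod 4), so quadratic reciprocity gives (621/1573) = (1573/621). Reduce: 1573 ≡ 331 (mod 621). Now have -(331/621).
621 ≡ 1 (mod 4), so quadratic reciprocity gives (331/621) = (621/331). Reduce: 621 ≡ 290 (mod 331). Now have -(290/331).
Factor out 2: 290 = 2·145. Since 331 ≡ 3 (mod 8), (2/331) = -1. Now have (145/331).
145 ≡ 1 (mod 4), so quadratic reciprocity gives (145/331) = (331/145). Reduce: 331 ≡ 41 (mod 145). Now have (41/145).
41 ≡ 1 (mod 4), so quadratic reciprocity gives (41/145) = (145/41). Reduce: 145 ≡ 22 (mod 41). Now have (22/41).
Factor out 2: 22 = 2·11. Since 41 ≡ 1 (mod 8), (2/41) = +1. Now have (11/41).
41 ≡ 1 (mod 4), so quadratic reciprocity gives (11/41) = (41/11). Reduce: 41 ≡ 8 (mod 11). Now have (8/11).
Factor out 2: 8 = 2^3. Since 11 ≡ 3 (mod 8), (2/11) = -1, and (2/11)^3 = -1. Now have -(1/11).
(1/11) = 1. Collecting the sign factors: -1.

-1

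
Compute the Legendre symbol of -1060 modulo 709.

Reduce the numerator: -1060 ≡ 358 (mod 709), so (-1060 / 709) = (358 / 709).
Factor out 2: 358 = 2·179. Since 709 ≡ 5 (mod 8), (2 / 709) = -1. Now have -(179 / 709).
709 ≡ 1 (mod 4), so quadratic reciprocity gives (179 / 709) = (709 / 179). Reduce: 709 ≡ 172 (mod 179). Now have -(172 / 179).
Factor out 2: 172 = 2^2·43. Since 179 ≡ 3 (mod 8), (2 / 179) = -1, and (2 / 179)^2 = +1. Now have -(43 / 179).
Both 43 ≡ 3 and 179 ≡ 3 (mod 4), so reciprocity gives (43 / 179) = -(179 / 43). Reduce: 179 ≡ 7 (mod 43). Now have (7 / 43).
Both 7 ≡ 3 and 43 ≡ 3 (mod 4), so reciprocity gives (7 / 43) = -(43 / 7). Reduce: 43 ≡ 1 (mod 7). Now have -(1 / 7).
(1 / 7) = 1. Collecting the sign factors: -1.

-1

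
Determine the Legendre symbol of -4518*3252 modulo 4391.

-1

By multiplicativity, (-4518·3252/4391) = (-4518/4391)·(3252/4391).
First factor (-4518/4391):
(-4518/4391)
  = -(4518/4391)    [4391 ≡ 3 mod 4 ⇒ (-1/4391) = -1]
  = -(127/4391)    [4518 ≡ 127 mod 4391]
  = (4391/127)    [QR: both ≡ 3 mod 4, sign flips]
  = (73/127)    [4391 ≡ 73 mod 127]
  = (127/73)    [QR: 73 ≡ 1 mod 4, sign kept]
  = (54/73)    [127 ≡ 54 mod 73]
  = (27/73)    [73 ≡ 1 mod 8 ⇒ (2/73) = +1]
  = (73/27)    [QR: 73 ≡ 1 mod 4, sign kept]
  = (19/27)    [73 ≡ 19 mod 27]
  = -(27/19)    [QR: both ≡ 3 mod 4, sign flips]
  = -(8/19)    [27 ≡ 8 mod 19]
  = (1/19)    [19 ≡ 3 mod 8 ⇒ (2/19)^3 = -1]
  = 1    [(1/19) = 1]
Second factor (3252/4391):
(3252/4391)
  = (813/4391)    [4391 ≡ 7 mod 8 ⇒ (2/4391)^2 = +1]
  = (4391/813)    [QR: 813 ≡ 1 mod 4, sign kept]
  = (326/813)    [4391 ≡ 326 mod 813]
  = -(163/813)    [813 ≡ 5 mod 8 ⇒ (2/813) = -1]
  = -(813/163)    [QR: 813 ≡ 1 mod 4, sign kept]
  = -(161/163)    [813 ≡ 161 mod 163]
  = -(163/161)    [QR: 161 ≡ 1 mod 4, sign kept]
  = -(2/161)    [163 ≡ 2 mod 161]
  = -(1/161)    [161 ≡ 1 mod 8 ⇒ (2/161) = +1]
  = -1    [(1/161) = 1]
Product: (1)·(-1) = -1.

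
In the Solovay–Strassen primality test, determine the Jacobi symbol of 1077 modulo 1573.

-1

1077 ≡ 1 (mod 4), so quadratic reciprocity gives (1077/1573) = (1573/1077). Reduce: 1573 ≡ 496 (mod 1077). Now have (496/1077).
Factor out 2: 496 = 2^4·31. Since 1077 ≡ 5 (mod 8), (2/1077) = -1, and (2/1077)^4 = +1. Now have (31/1077).
1077 ≡ 1 (mod 4), so quadratic reciprocity gives (31/1077) = (1077/31). Reduce: 1077 ≡ 23 (mod 31). Now have (23/31).
Both 23 ≡ 3 and 31 ≡ 3 (mod 4), so reciprocity gives (23/31) = -(31/23). Reduce: 31 ≡ 8 (mod 23). Now have -(8/23).
Factor out 2: 8 = 2^3. Since 23 ≡ 7 (mod 8), (2/23) = +1, and (2/23)^3 = +1. Now have -(1/23).
(1/23) = 1. Collecting the sign factors: -1.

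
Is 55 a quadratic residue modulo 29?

(55/29)
  = (26/29)    [55 ≡ 26 mod 29]
  = -(13/29)    [29 ≡ 5 mod 8 ⇒ (2/29) = -1]
  = -(29/13)    [QR: 13 ≡ 1 mod 4, sign kept]
  = -(3/13)    [29 ≡ 3 mod 13]
  = -(13/3)    [QR: 13 ≡ 1 mod 4, sign kept]
  = -(1/3)    [13 ≡ 1 mod 3]
  = -1    [(1/3) = 1]
The Legendre symbol is -1, so x^2 ≡ 55 (mod 29) has no solution.

no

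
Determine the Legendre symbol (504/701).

(504/701)
  = -(63/701)    [701 ≡ 5 mod 8 ⇒ (2/701)^3 = -1]
  = -(701/63)    [QR: 701 ≡ 1 mod 4, sign kept]
  = -(8/63)    [701 ≡ 8 mod 63]
  = -(1/63)    [63 ≡ 7 mod 8 ⇒ (2/63)^3 = +1]
  = -1    [(1/63) = 1]

-1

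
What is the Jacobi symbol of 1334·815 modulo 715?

By multiplicativity, (1334·815/715) = (1334/715)·(815/715).
First factor (1334/715):
(1334/715)
  = (619/715)    [1334 ≡ 619 mod 715]
  = -(715/619)    [QR: both ≡ 3 mod 4, sign flips]
  = -(96/619)    [715 ≡ 96 mod 619]
  = (3/619)    [619 ≡ 3 mod 8 ⇒ (2/619)^5 = -1]
  = -(619/3)    [QR: both ≡ 3 mod 4, sign flips]
  = -(1/3)    [619 ≡ 1 mod 3]
  = -1    [(1/3) = 1]
Second factor (815/715):
(815/715)
  = (100/715)    [815 ≡ 100 mod 715]
  = (25/715)    [715 ≡ 3 mod 8 ⇒ (2/715)^2 = +1]
  = (715/25)    [QR: 25 ≡ 1 mod 4, sign kept]
  = (15/25)    [715 ≡ 15 mod 25]
  = (25/15)    [QR: 25 ≡ 1 mod 4, sign kept]
  = (10/15)    [25 ≡ 10 mod 15]
  = (5/15)    [15 ≡ 7 mod 8 ⇒ (2/15) = +1]
  = (15/5)    [QR: 5 ≡ 1 mod 4, sign kept]
  = (0/5)    [15 ≡ 0 mod 5]
  = 0    [numerator 0, gcd > 1]
Product: (-1)·(0) = 0.

0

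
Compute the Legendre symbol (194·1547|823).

1

By multiplicativity, (194·1547|823) = (194|823)·(1547|823).
First factor (194|823):
Factor out 2: 194 = 2·97. Since 823 ≡ 7 (mod 8), (2|823) = +1. Now have (97|823).
97 ≡ 1 (mod 4), so quadratic reciprocity gives (97|823) = (823|97). Reduce: 823 ≡ 47 (mod 97). Now have (47|97).
97 ≡ 1 (mod 4), so quadratic reciprocity gives (47|97) = (97|47). Reduce: 97 ≡ 3 (mod 47). Now have (3|47).
Both 3 ≡ 3 and 47 ≡ 3 (mod 4), so reciprocity gives (3|47) = -(47|3). Reduce: 47 ≡ 2 (mod 3). Now have -(2|3).
Factor out 2: 2 = 2. Since 3 ≡ 3 (mod 8), (2|3) = -1. Now have (1|3).
(1|3) = 1. Collecting the sign factors: 1.
Second factor (1547|823):
Reduce the numerator: 1547 ≡ 724 (mod 823), so (1547|823) = (724|823).
Factor out 2: 724 = 2^2·181. Since 823 ≡ 7 (mod 8), (2|823) = +1, and (2|823)^2 = +1. Now have (181|823).
181 ≡ 1 (mod 4), so quadratic reciprocity gives (181|823) = (823|181). Reduce: 823 ≡ 99 (mod 181). Now have (99|181).
181 ≡ 1 (mod 4), so quadratic reciprocity gives (99|181) = (181|99). Reduce: 181 ≡ 82 (mod 99). Now have (82|99).
Factor out 2: 82 = 2·41. Since 99 ≡ 3 (mod 8), (2|99) = -1. Now have -(41|99).
41 ≡ 1 (mod 4), so quadratic reciprocity gives (41|99) = (99|41). Reduce: 99 ≡ 17 (mod 41). Now have -(17|41).
17 ≡ 1 (mod 4), so quadratic reciprocity gives (17|41) = (41|17). Reduce: 41 ≡ 7 (mod 17). Now have -(7|17).
17 ≡ 1 (mod 4), so quadratic reciprocity gives (7|17) = (17|7). Reduce: 17 ≡ 3 (mod 7). Now have -(3|7).
Both 3 ≡ 3 and 7 ≡ 3 (mod 4), so reciprocity gives (3|7) = -(7|3). Reduce: 7 ≡ 1 (mod 3). Now have (1|3).
(1|3) = 1. Collecting the sign factors: 1.
Product: (1)·(1) = 1.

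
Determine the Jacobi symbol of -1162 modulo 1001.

Pull out -1: (-1162/1001) = (-1/1001)·(1162/1001). Since 1001 ≡ 1 (mod 4), (-1/1001) = +1. Now have (1162/1001).
Reduce the numerator: 1162 ≡ 161 (mod 1001), so (1162/1001) = (161/1001).
161 ≡ 1 (mod 4), so quadratic reciprocity gives (161/1001) = (1001/161). Reduce: 1001 ≡ 35 (mod 161). Now have (35/161).
161 ≡ 1 (mod 4), so quadratic reciprocity gives (35/161) = (161/35). Reduce: 161 ≡ 21 (mod 35). Now have (21/35).
21 ≡ 1 (mod 4), so quadratic reciprocity gives (21/35) = (35/21). Reduce: 35 ≡ 14 (mod 21). Now have (14/21).
Factor out 2: 14 = 2·7. Since 21 ≡ 5 (mod 8), (2/21) = -1. Now have -(7/21).
21 ≡ 1 (mod 4), so quadratic reciprocity gives (7/21) = (21/7). Reduce: 21 ≡ 0 (mod 7). Now have -(0/7).
The numerator is now 0 with denominator 7 > 1: the symbol is 0.

0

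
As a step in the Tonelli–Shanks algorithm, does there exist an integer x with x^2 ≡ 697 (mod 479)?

yes

(697|479)
  = (218|479)    [697 ≡ 218 mod 479]
  = (109|479)    [479 ≡ 7 mod 8 ⇒ (2|479) = +1]
  = (479|109)    [QR: 109 ≡ 1 mod 4, sign kept]
  = (43|109)    [479 ≡ 43 mod 109]
  = (109|43)    [QR: 109 ≡ 1 mod 4, sign kept]
  = (23|43)    [109 ≡ 23 mod 43]
  = -(43|23)    [QR: both ≡ 3 mod 4, sign flips]
  = -(20|23)    [43 ≡ 20 mod 23]
  = -(5|23)    [23 ≡ 7 mod 8 ⇒ (2|23)^2 = +1]
  = -(23|5)    [QR: 5 ≡ 1 mod 4, sign kept]
  = -(3|5)    [23 ≡ 3 mod 5]
  = -(5|3)    [QR: 5 ≡ 1 mod 4, sign kept]
  = -(2|3)    [5 ≡ 2 mod 3]
  = (1|3)    [3 ≡ 3 mod 8 ⇒ (2|3) = -1]
  = 1    [(1|3) = 1]
The Legendre symbol is 1, so x^2 ≡ 697 (mod 479) has solution.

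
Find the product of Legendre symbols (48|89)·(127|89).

1

By multiplicativity, (48·127|89) = (48|89)·(127|89).
First factor (48|89):
(48|89)
  = (3|89)    [89 ≡ 1 mod 8 ⇒ (2|89)^4 = +1]
  = (89|3)    [QR: 89 ≡ 1 mod 4, sign kept]
  = (2|3)    [89 ≡ 2 mod 3]
  = -(1|3)    [3 ≡ 3 mod 8 ⇒ (2|3) = -1]
  = -1    [(1|3) = 1]
Second factor (127|89):
(127|89)
  = (38|89)    [127 ≡ 38 mod 89]
  = (19|89)    [89 ≡ 1 mod 8 ⇒ (2|89) = +1]
  = (89|19)    [QR: 89 ≡ 1 mod 4, sign kept]
  = (13|19)    [89 ≡ 13 mod 19]
  = (19|13)    [QR: 13 ≡ 1 mod 4, sign kept]
  = (6|13)    [19 ≡ 6 mod 13]
  = -(3|13)    [13 ≡ 5 mod 8 ⇒ (2|13) = -1]
  = -(13|3)    [QR: 13 ≡ 1 mod 4, sign kept]
  = -(1|3)    [13 ≡ 1 mod 3]
  = -1    [(1|3) = 1]
Product: (-1)·(-1) = 1.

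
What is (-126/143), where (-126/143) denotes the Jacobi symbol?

Pull out -1: (-126/143) = (-1/143)·(126/143). Since 143 ≡ 3 (mod 4), (-1/143) = -1. Now have -(126/143).
Factor out 2: 126 = 2·63. Since 143 ≡ 7 (mod 8), (2/143) = +1. Now have -(63/143).
Both 63 ≡ 3 and 143 ≡ 3 (mod 4), so reciprocity gives (63/143) = -(143/63). Reduce: 143 ≡ 17 (mod 63). Now have (17/63).
17 ≡ 1 (mod 4), so quadratic reciprocity gives (17/63) = (63/17). Reduce: 63 ≡ 12 (mod 17). Now have (12/17).
Factor out 2: 12 = 2^2·3. Since 17 ≡ 1 (mod 8), (2/17) = +1, and (2/17)^2 = +1. Now have (3/17).
17 ≡ 1 (mod 4), so quadratic reciprocity gives (3/17) = (17/3). Reduce: 17 ≡ 2 (mod 3). Now have (2/3).
Factor out 2: 2 = 2. Since 3 ≡ 3 (mod 8), (2/3) = -1. Now have -(1/3).
(1/3) = 1. Collecting the sign factors: -1.

-1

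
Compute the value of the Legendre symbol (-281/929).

1

Pull out -1: (-281/929) = (-1/929)·(281/929). Since 929 ≡ 1 (mod 4), (-1/929) = +1. Now have (281/929).
281 ≡ 1 (mod 4), so quadratic reciprocity gives (281/929) = (929/281). Reduce: 929 ≡ 86 (mod 281). Now have (86/281).
Factor out 2: 86 = 2·43. Since 281 ≡ 1 (mod 8), (2/281) = +1. Now have (43/281).
281 ≡ 1 (mod 4), so quadratic reciprocity gives (43/281) = (281/43). Reduce: 281 ≡ 23 (mod 43). Now have (23/43).
Both 23 ≡ 3 and 43 ≡ 3 (mod 4), so reciprocity gives (23/43) = -(43/23). Reduce: 43 ≡ 20 (mod 23). Now have -(20/23).
Factor out 2: 20 = 2^2·5. Since 23 ≡ 7 (mod 8), (2/23) = +1, and (2/23)^2 = +1. Now have -(5/23).
5 ≡ 1 (mod 4), so quadratic reciprocity gives (5/23) = (23/5). Reduce: 23 ≡ 3 (mod 5). Now have -(3/5).
5 ≡ 1 (mod 4), so quadratic reciprocity gives (3/5) = (5/3). Reduce: 5 ≡ 2 (mod 3). Now have -(2/3).
Factor out 2: 2 = 2. Since 3 ≡ 3 (mod 8), (2/3) = -1. Now have (1/3).
(1/3) = 1. Collecting the sign factors: 1.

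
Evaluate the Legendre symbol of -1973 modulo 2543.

(-1973/2543)
  = -(1973/2543)    [2543 ≡ 3 mod 4 ⇒ (-1/2543) = -1]
  = -(2543/1973)    [QR: 1973 ≡ 1 mod 4, sign kept]
  = -(570/1973)    [2543 ≡ 570 mod 1973]
  = (285/1973)    [1973 ≡ 5 mod 8 ⇒ (2/1973) = -1]
  = (1973/285)    [QR: 285 ≡ 1 mod 4, sign kept]
  = (263/285)    [1973 ≡ 263 mod 285]
  = (285/263)    [QR: 285 ≡ 1 mod 4, sign kept]
  = (22/263)    [285 ≡ 22 mod 263]
  = (11/263)    [263 ≡ 7 mod 8 ⇒ (2/263) = +1]
  = -(263/11)    [QR: both ≡ 3 mod 4, sign flips]
  = -(10/11)    [263 ≡ 10 mod 11]
  = (5/11)    [11 ≡ 3 mod 8 ⇒ (2/11) = -1]
  = (11/5)    [QR: 5 ≡ 1 mod 4, sign kept]
  = (1/5)    [11 ≡ 1 mod 5]
  = 1    [(1/5) = 1]

1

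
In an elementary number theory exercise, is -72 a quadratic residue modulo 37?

no

Pull out -1: (-72/37) = (-1/37)·(72/37). Since 37 ≡ 1 (mod 4), (-1/37) = +1. Now have (72/37).
Reduce the numerator: 72 ≡ 35 (mod 37), so (72/37) = (35/37).
37 ≡ 1 (mod 4), so quadratic reciprocity gives (35/37) = (37/35). Reduce: 37 ≡ 2 (mod 35). Now have (2/35).
Factor out 2: 2 = 2. Since 35 ≡ 3 (mod 8), (2/35) = -1. Now have -(1/35).
(1/35) = 1. Collecting the sign factors: -1.
The Legendre symbol is -1, so x^2 ≡ -72 (mod 37) has no solution.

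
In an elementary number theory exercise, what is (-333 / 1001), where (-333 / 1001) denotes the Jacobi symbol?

Reduce the numerator: -333 ≡ 668 (mod 1001), so (-333 / 1001) = (668 / 1001).
Factor out 2: 668 = 2^2·167. Since 1001 ≡ 1 (mod 8), (2 / 1001) = +1, and (2 / 1001)^2 = +1. Now have (167 / 1001).
1001 ≡ 1 (mod 4), so quadratic reciprocity gives (167 / 1001) = (1001 / 167). Reduce: 1001 ≡ 166 (mod 167). Now have (166 / 167).
Factor out 2: 166 = 2·83. Since 167 ≡ 7 (mod 8), (2 / 167) = +1. Now have (83 / 167).
Both 83 ≡ 3 and 167 ≡ 3 (mod 4), so reciprocity gives (83 / 167) = -(167 / 83). Reduce: 167 ≡ 1 (mod 83). Now have -(1 / 83).
(1 / 83) = 1. Collecting the sign factors: -1.

-1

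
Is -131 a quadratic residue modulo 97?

(-131/97)
  = (131/97)    [97 ≡ 1 mod 4 ⇒ (-1/97) = +1]
  = (34/97)    [131 ≡ 34 mod 97]
  = (17/97)    [97 ≡ 1 mod 8 ⇒ (2/97) = +1]
  = (97/17)    [QR: 17 ≡ 1 mod 4, sign kept]
  = (12/17)    [97 ≡ 12 mod 17]
  = (3/17)    [17 ≡ 1 mod 8 ⇒ (2/17)^2 = +1]
  = (17/3)    [QR: 17 ≡ 1 mod 4, sign kept]
  = (2/3)    [17 ≡ 2 mod 3]
  = -(1/3)    [3 ≡ 3 mod 8 ⇒ (2/3) = -1]
  = -1    [(1/3) = 1]
(-131/97) = -1, and 97 is prime, so -131 is not a quadratic residue mod 97.

no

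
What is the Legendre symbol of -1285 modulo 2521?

(-1285|2521)
  = (1285|2521)    [2521 ≡ 1 mod 4 ⇒ (-1|2521) = +1]
  = (2521|1285)    [QR: 1285 ≡ 1 mod 4, sign kept]
  = (1236|1285)    [2521 ≡ 1236 mod 1285]
  = (309|1285)    [1285 ≡ 5 mod 8 ⇒ (2|1285)^2 = +1]
  = (1285|309)    [QR: 309 ≡ 1 mod 4, sign kept]
  = (49|309)    [1285 ≡ 49 mod 309]
  = (309|49)    [QR: 49 ≡ 1 mod 4, sign kept]
  = (15|49)    [309 ≡ 15 mod 49]
  = (49|15)    [QR: 49 ≡ 1 mod 4, sign kept]
  = (4|15)    [49 ≡ 4 mod 15]
  = (1|15)    [15 ≡ 7 mod 8 ⇒ (2|15)^2 = +1]
  = 1    [(1|15) = 1]

1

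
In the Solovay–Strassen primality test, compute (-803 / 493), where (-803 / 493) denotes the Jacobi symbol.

Pull out -1: (-803 / 493) = (-1 / 493)·(803 / 493). Since 493 ≡ 1 (mod 4), (-1 / 493) = +1. Now have (803 / 493).
Reduce the numerator: 803 ≡ 310 (mod 493), so (803 / 493) = (310 / 493).
Factor out 2: 310 = 2·155. Since 493 ≡ 5 (mod 8), (2 / 493) = -1. Now have -(155 / 493).
493 ≡ 1 (mod 4), so quadratic reciprocity gives (155 / 493) = (493 / 155). Reduce: 493 ≡ 28 (mod 155). Now have -(28 / 155).
Factor out 2: 28 = 2^2·7. Since 155 ≡ 3 (mod 8), (2 / 155) = -1, and (2 / 155)^2 = +1. Now have -(7 / 155).
Both 7 ≡ 3 and 155 ≡ 3 (mod 4), so reciprocity gives (7 / 155) = -(155 / 7). Reduce: 155 ≡ 1 (mod 7). Now have (1 / 7).
(1 / 7) = 1. Collecting the sign factors: 1.

1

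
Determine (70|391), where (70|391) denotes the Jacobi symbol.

(70|391)
  = (35|391)    [391 ≡ 7 mod 8 ⇒ (2|391) = +1]
  = -(391|35)    [QR: both ≡ 3 mod 4, sign flips]
  = -(6|35)    [391 ≡ 6 mod 35]
  = (3|35)    [35 ≡ 3 mod 8 ⇒ (2|35) = -1]
  = -(35|3)    [QR: both ≡ 3 mod 4, sign flips]
  = -(2|3)    [35 ≡ 2 mod 3]
  = (1|3)    [3 ≡ 3 mod 8 ⇒ (2|3) = -1]
  = 1    [(1|3) = 1]

1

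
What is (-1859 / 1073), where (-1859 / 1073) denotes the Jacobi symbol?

-1

(-1859 / 1073)
  = (287 / 1073)    [-1859 ≡ 287 mod 1073]
  = (1073 / 287)    [QR: 1073 ≡ 1 mod 4, sign kept]
  = (212 / 287)    [1073 ≡ 212 mod 287]
  = (53 / 287)    [287 ≡ 7 mod 8 ⇒ (2 / 287)^2 = +1]
  = (287 / 53)    [QR: 53 ≡ 1 mod 4, sign kept]
  = (22 / 53)    [287 ≡ 22 mod 53]
  = -(11 / 53)    [53 ≡ 5 mod 8 ⇒ (2 / 53) = -1]
  = -(53 / 11)    [QR: 53 ≡ 1 mod 4, sign kept]
  = -(9 / 11)    [53 ≡ 9 mod 11]
  = -(11 / 9)    [QR: 9 ≡ 1 mod 4, sign kept]
  = -(2 / 9)    [11 ≡ 2 mod 9]
  = -(1 / 9)    [9 ≡ 1 mod 8 ⇒ (2 / 9) = +1]
  = -1    [(1 / 9) = 1]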